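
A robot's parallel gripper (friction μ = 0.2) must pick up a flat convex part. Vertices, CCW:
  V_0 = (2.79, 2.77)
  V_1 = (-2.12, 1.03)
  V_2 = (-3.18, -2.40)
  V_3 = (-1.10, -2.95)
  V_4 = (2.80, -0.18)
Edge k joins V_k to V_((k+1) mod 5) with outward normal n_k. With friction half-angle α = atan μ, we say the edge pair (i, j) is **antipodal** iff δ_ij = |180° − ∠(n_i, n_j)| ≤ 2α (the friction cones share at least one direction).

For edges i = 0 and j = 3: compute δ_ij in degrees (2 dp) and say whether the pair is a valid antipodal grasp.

δ = 15.87°, valid

α = atan 0.2 = 11.31°;  2α = 22.62°
edge 0: e_0 = (-4.91, -1.74);  n_0 = (-0.3340, +0.9426)
edge 3: e_3 = (+3.90, +2.77);  n_3 = (+0.5791, -0.8153)
∠(n_0, n_3) = 164.13°
δ = |180° − 164.13°| = 15.87°
15.87° ≤ 2α = 22.62°  →  valid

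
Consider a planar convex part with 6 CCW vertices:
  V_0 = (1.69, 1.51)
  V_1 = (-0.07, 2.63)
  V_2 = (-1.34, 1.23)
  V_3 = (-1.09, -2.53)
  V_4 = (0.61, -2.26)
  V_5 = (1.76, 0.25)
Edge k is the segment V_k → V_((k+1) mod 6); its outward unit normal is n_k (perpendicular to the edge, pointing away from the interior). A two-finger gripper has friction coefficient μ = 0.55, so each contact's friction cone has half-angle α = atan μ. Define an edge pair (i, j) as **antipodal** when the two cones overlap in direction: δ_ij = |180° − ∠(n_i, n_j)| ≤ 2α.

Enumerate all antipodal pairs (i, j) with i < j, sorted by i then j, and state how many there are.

α = atan 0.55 = 28.81°;  2α = 57.62°
n_0 = (+0.5369, +0.8437)
n_1 = (-0.7407, +0.6719)
n_2 = (-0.9978, -0.0663)
n_3 = (+0.1569, -0.9876)
n_4 = (+0.9091, -0.4165)
n_5 = (+0.9985, +0.0555)
  (0,1): δ = 99.74°  ·
  (0,2): δ = 53.72°  ✓
  (0,3): δ = 41.50°  ✓
  (0,4): δ = 97.86°  ·
  (0,5): δ = 125.65°  ·
  (1,2): δ = 133.98°  ·
  (1,3): δ = 38.76°  ✓
  (1,4): δ = 17.60°  ✓
  (1,5): δ = 45.39°  ✓
  (2,3): δ = 84.78°  ·
  (2,4): δ = 28.42°  ✓
  (2,5): δ = 0.62°  ✓
  (3,4): δ = 123.64°  ·
  (3,5): δ = 95.84°  ·
  (4,5): δ = 152.20°  ·
antipodal pairs: 7

count = 7; pairs: (0,2), (0,3), (1,3), (1,4), (1,5), (2,4), (2,5)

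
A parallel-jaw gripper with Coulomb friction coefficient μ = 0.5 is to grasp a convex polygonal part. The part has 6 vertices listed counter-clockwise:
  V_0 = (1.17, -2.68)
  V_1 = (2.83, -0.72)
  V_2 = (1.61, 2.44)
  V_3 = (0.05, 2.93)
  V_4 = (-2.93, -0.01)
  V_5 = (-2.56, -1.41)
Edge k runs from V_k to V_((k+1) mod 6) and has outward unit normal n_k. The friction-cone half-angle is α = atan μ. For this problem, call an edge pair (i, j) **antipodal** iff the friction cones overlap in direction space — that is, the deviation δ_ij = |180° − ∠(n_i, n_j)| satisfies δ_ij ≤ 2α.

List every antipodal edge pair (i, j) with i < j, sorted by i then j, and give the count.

α = atan 0.5 = 26.57°;  2α = 53.13°
n_0 = (+0.7631, -0.6463)
n_1 = (+0.9329, +0.3602)
n_2 = (+0.2997, +0.9540)
n_3 = (-0.7023, +0.7119)
n_4 = (-0.9668, -0.2555)
n_5 = (-0.3223, -0.9466)
  (0,1): δ = 118.63°  ·
  (0,2): δ = 67.18°  ·
  (0,3): δ = 5.12°  ✓
  (0,4): δ = 55.07°  ·
  (0,5): δ = 111.46°  ·
  (1,2): δ = 128.55°  ·
  (1,3): δ = 66.50°  ·
  (1,4): δ = 6.31°  ✓
  (1,5): δ = 50.09°  ✓
  (2,3): δ = 117.95°  ·
  (2,4): δ = 57.76°  ·
  (2,5): δ = 1.37°  ✓
  (3,4): δ = 119.81°  ·
  (3,5): δ = 63.42°  ·
  (4,5): δ = 123.61°  ·
antipodal pairs: 4

count = 4; pairs: (0,3), (1,4), (1,5), (2,5)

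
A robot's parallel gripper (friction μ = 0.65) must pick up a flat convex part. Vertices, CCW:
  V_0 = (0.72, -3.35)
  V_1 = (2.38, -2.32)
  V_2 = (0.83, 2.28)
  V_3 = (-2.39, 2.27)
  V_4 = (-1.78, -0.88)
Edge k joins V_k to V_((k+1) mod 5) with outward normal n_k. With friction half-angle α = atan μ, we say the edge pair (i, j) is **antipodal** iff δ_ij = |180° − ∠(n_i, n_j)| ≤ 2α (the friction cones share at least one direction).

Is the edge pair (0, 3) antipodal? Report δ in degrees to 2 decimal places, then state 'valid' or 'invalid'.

δ = 69.14°, invalid

α = atan 0.65 = 33.02°;  2α = 66.05°
edge 0: e_0 = (+1.66, +1.03);  n_0 = (+0.5272, -0.8497)
edge 3: e_3 = (+0.61, -3.15);  n_3 = (-0.9818, -0.1901)
∠(n_0, n_3) = 110.86°
δ = |180° − 110.86°| = 69.14°
69.14° > 2α = 66.05°  →  invalid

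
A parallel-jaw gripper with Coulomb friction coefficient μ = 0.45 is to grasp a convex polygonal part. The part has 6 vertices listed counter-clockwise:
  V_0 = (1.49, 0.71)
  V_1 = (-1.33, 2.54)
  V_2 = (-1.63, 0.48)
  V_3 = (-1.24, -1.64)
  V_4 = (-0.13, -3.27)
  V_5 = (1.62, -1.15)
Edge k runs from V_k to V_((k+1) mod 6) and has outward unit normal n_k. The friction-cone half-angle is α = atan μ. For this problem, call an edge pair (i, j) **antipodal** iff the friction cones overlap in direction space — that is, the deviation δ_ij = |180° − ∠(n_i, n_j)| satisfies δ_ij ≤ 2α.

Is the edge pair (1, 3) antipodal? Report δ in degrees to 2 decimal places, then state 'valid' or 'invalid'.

δ = 137.46°, invalid

α = atan 0.45 = 24.23°;  2α = 48.46°
edge 1: e_1 = (-0.30, -2.06);  n_1 = (-0.9896, +0.1441)
edge 3: e_3 = (+1.11, -1.63);  n_3 = (-0.8265, -0.5629)
∠(n_1, n_3) = 42.54°
δ = |180° − 42.54°| = 137.46°
137.46° > 2α = 48.46°  →  invalid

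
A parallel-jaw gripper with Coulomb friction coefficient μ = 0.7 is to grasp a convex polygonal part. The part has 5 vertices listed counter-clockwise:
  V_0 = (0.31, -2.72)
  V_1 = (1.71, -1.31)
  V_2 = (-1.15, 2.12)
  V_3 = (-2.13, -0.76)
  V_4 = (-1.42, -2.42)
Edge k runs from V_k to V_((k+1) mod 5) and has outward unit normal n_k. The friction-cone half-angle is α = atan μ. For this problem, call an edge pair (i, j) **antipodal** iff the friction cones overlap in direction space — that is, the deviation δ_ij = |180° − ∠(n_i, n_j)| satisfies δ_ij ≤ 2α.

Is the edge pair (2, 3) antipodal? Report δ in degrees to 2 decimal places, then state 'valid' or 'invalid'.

α = atan 0.7 = 34.99°;  2α = 69.98°
edge 2: e_2 = (-0.98, -2.88);  n_2 = (-0.9467, +0.3221)
edge 3: e_3 = (+0.71, -1.66);  n_3 = (-0.9194, -0.3933)
∠(n_2, n_3) = 41.95°
δ = |180° − 41.95°| = 138.05°
138.05° > 2α = 69.98°  →  invalid

δ = 138.05°, invalid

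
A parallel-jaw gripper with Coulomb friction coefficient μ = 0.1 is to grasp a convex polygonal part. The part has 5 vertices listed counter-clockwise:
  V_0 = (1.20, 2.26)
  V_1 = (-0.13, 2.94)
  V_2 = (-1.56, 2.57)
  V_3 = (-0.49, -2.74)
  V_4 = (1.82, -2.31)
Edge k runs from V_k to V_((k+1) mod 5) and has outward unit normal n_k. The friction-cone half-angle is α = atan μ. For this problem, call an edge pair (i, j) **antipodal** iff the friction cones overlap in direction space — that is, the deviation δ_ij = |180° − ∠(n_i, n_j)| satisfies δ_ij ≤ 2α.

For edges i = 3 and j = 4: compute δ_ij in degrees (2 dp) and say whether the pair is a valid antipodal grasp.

α = atan 0.1 = 5.71°;  2α = 11.42°
edge 3: e_3 = (+2.31, +0.43);  n_3 = (+0.1830, -0.9831)
edge 4: e_4 = (-0.62, +4.57);  n_4 = (+0.9909, +0.1344)
∠(n_3, n_4) = 87.18°
δ = |180° − 87.18°| = 92.82°
92.82° > 2α = 11.42°  →  invalid

δ = 92.82°, invalid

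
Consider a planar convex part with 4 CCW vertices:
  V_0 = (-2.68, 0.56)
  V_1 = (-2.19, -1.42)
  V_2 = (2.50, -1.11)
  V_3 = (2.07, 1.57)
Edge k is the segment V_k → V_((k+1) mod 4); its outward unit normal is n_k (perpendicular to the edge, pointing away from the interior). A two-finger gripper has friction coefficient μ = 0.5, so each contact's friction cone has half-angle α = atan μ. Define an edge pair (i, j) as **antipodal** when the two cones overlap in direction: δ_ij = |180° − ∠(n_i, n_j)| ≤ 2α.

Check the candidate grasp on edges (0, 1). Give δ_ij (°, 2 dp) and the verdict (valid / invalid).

δ = 100.12°, invalid

α = atan 0.5 = 26.57°;  2α = 53.13°
edge 0: e_0 = (+0.49, -1.98);  n_0 = (-0.9707, -0.2402)
edge 1: e_1 = (+4.69, +0.31);  n_1 = (+0.0660, -0.9978)
∠(n_0, n_1) = 79.88°
δ = |180° − 79.88°| = 100.12°
100.12° > 2α = 53.13°  →  invalid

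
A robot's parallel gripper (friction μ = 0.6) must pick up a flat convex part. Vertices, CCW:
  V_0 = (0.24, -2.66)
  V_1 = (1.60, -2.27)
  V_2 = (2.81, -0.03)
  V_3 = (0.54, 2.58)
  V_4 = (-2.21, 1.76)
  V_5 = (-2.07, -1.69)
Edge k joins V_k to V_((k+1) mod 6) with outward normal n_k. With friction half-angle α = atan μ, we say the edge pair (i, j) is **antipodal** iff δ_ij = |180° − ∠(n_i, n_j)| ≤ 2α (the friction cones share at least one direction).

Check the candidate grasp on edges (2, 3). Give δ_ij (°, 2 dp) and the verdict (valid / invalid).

α = atan 0.6 = 30.96°;  2α = 61.93°
edge 2: e_2 = (-2.27, +2.61);  n_2 = (+0.7545, +0.6563)
edge 3: e_3 = (-2.75, -0.82);  n_3 = (-0.2857, +0.9583)
∠(n_2, n_3) = 65.59°
δ = |180° − 65.59°| = 114.41°
114.41° > 2α = 61.93°  →  invalid

δ = 114.41°, invalid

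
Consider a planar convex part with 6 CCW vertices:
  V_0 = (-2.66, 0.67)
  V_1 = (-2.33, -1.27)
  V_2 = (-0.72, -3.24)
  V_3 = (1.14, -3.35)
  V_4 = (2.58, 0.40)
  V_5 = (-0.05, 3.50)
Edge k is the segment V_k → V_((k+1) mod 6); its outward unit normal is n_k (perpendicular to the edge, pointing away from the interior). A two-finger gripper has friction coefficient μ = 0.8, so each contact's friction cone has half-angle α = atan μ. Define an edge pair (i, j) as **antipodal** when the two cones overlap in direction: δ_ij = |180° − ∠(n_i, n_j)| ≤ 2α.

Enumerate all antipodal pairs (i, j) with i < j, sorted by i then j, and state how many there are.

count = 7; pairs: (0,3), (0,4), (1,3), (1,4), (2,4), (2,5), (3,5)

α = atan 0.8 = 38.66°;  2α = 77.32°
n_0 = (-0.9858, -0.1677)
n_1 = (-0.7743, -0.6328)
n_2 = (-0.0590, -0.9983)
n_3 = (+0.9335, -0.3585)
n_4 = (+0.7625, +0.6469)
n_5 = (-0.7351, +0.6780)
  (0,1): δ = 150.40°  ·
  (0,2): δ = 103.04°  ·
  (0,3): δ = 30.66°  ✓
  (0,4): δ = 30.66°  ✓
  (0,5): δ = 127.66°  ·
  (1,2): δ = 132.64°  ·
  (1,3): δ = 60.26°  ✓
  (1,4): δ = 1.05°  ✓
  (1,5): δ = 98.06°  ·
  (2,3): δ = 107.62°  ·
  (2,4): δ = 46.30°  ✓
  (2,5): δ = 50.70°  ✓
  (3,4): δ = 118.68°  ·
  (3,5): δ = 21.68°  ✓
  (4,5): δ = 82.99°  ·
antipodal pairs: 7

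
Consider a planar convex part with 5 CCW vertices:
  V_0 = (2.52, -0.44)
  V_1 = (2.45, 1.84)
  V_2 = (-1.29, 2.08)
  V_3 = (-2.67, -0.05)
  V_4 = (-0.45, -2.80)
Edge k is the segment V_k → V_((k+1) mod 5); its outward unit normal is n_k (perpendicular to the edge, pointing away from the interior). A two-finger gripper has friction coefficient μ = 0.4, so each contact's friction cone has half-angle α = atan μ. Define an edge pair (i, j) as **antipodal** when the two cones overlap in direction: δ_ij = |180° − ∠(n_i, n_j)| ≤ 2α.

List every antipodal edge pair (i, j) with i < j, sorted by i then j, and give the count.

count = 4; pairs: (0,2), (0,3), (1,4), (2,4)

α = atan 0.4 = 21.80°;  2α = 43.60°
n_0 = (+0.9995, +0.0307)
n_1 = (+0.0640, +0.9979)
n_2 = (-0.8393, +0.5437)
n_3 = (-0.7781, -0.6281)
n_4 = (+0.6221, -0.7829)
  (0,1): δ = 95.43°  ·
  (0,2): δ = 34.70°  ✓
  (0,3): δ = 37.15°  ✓
  (0,4): δ = 126.71°  ·
  (1,2): δ = 119.27°  ·
  (1,3): δ = 47.42°  ·
  (1,4): δ = 42.14°  ✓
  (2,3): δ = 108.15°  ·
  (2,4): δ = 18.59°  ✓
  (3,4): δ = 90.44°  ·
antipodal pairs: 4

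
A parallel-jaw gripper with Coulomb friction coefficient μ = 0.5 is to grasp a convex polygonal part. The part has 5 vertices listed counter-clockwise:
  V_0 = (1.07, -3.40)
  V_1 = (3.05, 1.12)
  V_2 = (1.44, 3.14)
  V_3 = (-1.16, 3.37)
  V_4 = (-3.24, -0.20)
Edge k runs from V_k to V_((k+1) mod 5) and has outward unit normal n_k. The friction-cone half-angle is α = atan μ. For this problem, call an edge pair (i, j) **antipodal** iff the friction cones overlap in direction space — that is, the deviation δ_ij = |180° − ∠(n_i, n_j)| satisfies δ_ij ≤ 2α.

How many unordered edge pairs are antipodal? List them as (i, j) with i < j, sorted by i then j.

α = atan 0.5 = 26.57°;  2α = 53.13°
n_0 = (+0.9160, -0.4012)
n_1 = (+0.7820, +0.6233)
n_2 = (+0.0881, +0.9961)
n_3 = (-0.8640, +0.5034)
n_4 = (-0.5961, -0.8029)
  (0,1): δ = 117.79°  ·
  (0,2): δ = 71.40°  ·
  (0,3): δ = 6.57°  ✓
  (0,4): δ = 77.06°  ·
  (1,2): δ = 133.61°  ·
  (1,3): δ = 68.78°  ·
  (1,4): δ = 14.85°  ✓
  (2,3): δ = 115.17°  ·
  (2,4): δ = 31.54°  ✓
  (3,4): δ = 96.37°  ·
antipodal pairs: 3

count = 3; pairs: (0,3), (1,4), (2,4)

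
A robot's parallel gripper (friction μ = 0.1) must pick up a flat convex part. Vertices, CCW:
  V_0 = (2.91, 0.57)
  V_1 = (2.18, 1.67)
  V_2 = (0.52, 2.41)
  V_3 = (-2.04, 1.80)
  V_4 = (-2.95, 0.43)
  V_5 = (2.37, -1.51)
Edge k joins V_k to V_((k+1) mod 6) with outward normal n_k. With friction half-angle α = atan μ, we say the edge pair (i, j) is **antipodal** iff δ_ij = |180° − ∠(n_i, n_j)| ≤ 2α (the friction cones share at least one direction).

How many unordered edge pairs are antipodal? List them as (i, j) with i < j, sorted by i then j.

α = atan 0.1 = 5.71°;  2α = 11.42°
n_0 = (+0.8332, +0.5530)
n_1 = (+0.4072, +0.9134)
n_2 = (-0.2318, +0.9728)
n_3 = (-0.8330, +0.5533)
n_4 = (-0.3426, -0.9395)
n_5 = (+0.9679, -0.2513)
  (0,1): δ = 147.60°  ·
  (0,2): δ = 110.17°  ·
  (0,3): δ = 67.16°  ·
  (0,4): δ = 36.40°  ·
  (0,5): δ = 131.88°  ·
  (1,2): δ = 142.57°  ·
  (1,3): δ = 99.57°  ·
  (1,4): δ = 3.99°  ✓
  (1,5): δ = 99.47°  ·
  (2,3): δ = 137.00°  ·
  (2,4): δ = 33.44°  ·
  (2,5): δ = 62.04°  ·
  (3,4): δ = 76.44°  ·
  (3,5): δ = 19.04°  ·
  (4,5): δ = 84.52°  ·
antipodal pairs: 1

count = 1; pairs: (1,4)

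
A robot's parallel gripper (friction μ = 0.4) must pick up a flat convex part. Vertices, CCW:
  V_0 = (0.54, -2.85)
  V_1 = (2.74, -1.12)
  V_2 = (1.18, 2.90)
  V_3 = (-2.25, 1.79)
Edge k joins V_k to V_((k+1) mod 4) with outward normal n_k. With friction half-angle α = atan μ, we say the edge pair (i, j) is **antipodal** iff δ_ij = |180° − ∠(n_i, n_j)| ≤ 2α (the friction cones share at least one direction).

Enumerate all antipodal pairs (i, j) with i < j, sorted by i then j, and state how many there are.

α = atan 0.4 = 21.80°;  2α = 43.60°
n_0 = (+0.6181, -0.7861)
n_1 = (+0.9323, +0.3618)
n_2 = (-0.3079, +0.9514)
n_3 = (-0.8570, -0.5153)
  (0,1): δ = 106.97°  ·
  (0,2): δ = 20.25°  ✓
  (0,3): δ = 82.84°  ·
  (1,2): δ = 93.28°  ·
  (1,3): δ = 9.81°  ✓
  (2,3): δ = 76.91°  ·
antipodal pairs: 2

count = 2; pairs: (0,2), (1,3)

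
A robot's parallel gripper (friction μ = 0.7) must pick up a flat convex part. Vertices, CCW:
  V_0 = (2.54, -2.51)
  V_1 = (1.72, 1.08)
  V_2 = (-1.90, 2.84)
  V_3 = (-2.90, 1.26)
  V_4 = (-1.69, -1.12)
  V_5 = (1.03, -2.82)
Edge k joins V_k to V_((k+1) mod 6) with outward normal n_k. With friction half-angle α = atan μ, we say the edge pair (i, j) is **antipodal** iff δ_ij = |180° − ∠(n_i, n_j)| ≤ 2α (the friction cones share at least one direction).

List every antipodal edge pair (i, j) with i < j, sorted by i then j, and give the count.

count = 7; pairs: (0,2), (0,3), (0,4), (1,3), (1,4), (1,5), (2,5)

α = atan 0.7 = 34.99°;  2α = 69.98°
n_0 = (+0.9749, +0.2227)
n_1 = (+0.4372, +0.8993)
n_2 = (-0.8450, +0.5348)
n_3 = (-0.8914, -0.4532)
n_4 = (-0.5300, -0.8480)
n_5 = (+0.2011, -0.9796)
  (0,1): δ = 128.79°  ·
  (0,2): δ = 45.20°  ✓
  (0,3): δ = 14.08°  ✓
  (0,4): δ = 45.13°  ✓
  (0,5): δ = 88.74°  ·
  (1,2): δ = 96.40°  ·
  (1,3): δ = 37.12°  ✓
  (1,4): δ = 6.08°  ✓
  (1,5): δ = 37.53°  ✓
  (2,3): δ = 120.72°  ·
  (2,4): δ = 89.68°  ·
  (2,5): δ = 46.07°  ✓
  (3,4): δ = 148.95°  ·
  (3,5): δ = 105.35°  ·
  (4,5): δ = 136.39°  ·
antipodal pairs: 7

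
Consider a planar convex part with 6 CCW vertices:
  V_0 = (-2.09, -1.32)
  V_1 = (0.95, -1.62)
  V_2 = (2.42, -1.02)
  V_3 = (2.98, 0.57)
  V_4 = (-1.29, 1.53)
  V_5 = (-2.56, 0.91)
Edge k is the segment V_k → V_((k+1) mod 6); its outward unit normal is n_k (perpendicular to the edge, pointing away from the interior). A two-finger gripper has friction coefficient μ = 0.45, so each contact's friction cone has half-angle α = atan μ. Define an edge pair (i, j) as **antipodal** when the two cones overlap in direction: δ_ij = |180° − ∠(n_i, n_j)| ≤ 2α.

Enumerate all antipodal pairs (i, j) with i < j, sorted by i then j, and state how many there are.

count = 6; pairs: (0,3), (0,4), (1,3), (1,4), (2,4), (2,5)

α = atan 0.45 = 24.23°;  2α = 48.46°
n_0 = (-0.0982, -0.9952)
n_1 = (+0.3779, -0.9258)
n_2 = (+0.9432, -0.3322)
n_3 = (+0.2193, +0.9756)
n_4 = (-0.4387, +0.8986)
n_5 = (-0.9785, -0.2062)
  (0,1): δ = 152.16°  ·
  (0,2): δ = 103.77°  ·
  (0,3): δ = 7.03°  ✓
  (0,4): δ = 31.66°  ✓
  (0,5): δ = 107.54°  ·
  (1,2): δ = 131.61°  ·
  (1,3): δ = 34.87°  ✓
  (1,4): δ = 3.82°  ✓
  (1,5): δ = 79.70°  ·
  (2,3): δ = 83.27°  ·
  (2,4): δ = 44.58°  ✓
  (2,5): δ = 31.30°  ✓
  (3,4): δ = 141.31°  ·
  (3,5): δ = 65.43°  ·
  (4,5): δ = 104.12°  ·
antipodal pairs: 6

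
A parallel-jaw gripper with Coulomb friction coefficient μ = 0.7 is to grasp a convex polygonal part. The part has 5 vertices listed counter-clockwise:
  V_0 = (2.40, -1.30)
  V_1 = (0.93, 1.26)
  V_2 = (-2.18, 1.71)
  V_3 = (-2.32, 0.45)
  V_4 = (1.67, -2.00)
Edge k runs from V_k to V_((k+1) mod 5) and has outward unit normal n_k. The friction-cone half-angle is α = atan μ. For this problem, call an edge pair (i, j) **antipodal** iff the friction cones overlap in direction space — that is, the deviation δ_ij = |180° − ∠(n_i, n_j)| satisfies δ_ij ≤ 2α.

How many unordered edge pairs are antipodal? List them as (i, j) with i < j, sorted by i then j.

α = atan 0.7 = 34.99°;  2α = 69.98°
n_0 = (+0.8672, +0.4980)
n_1 = (+0.1432, +0.9897)
n_2 = (-0.9939, +0.1104)
n_3 = (-0.5233, -0.8522)
n_4 = (+0.6921, -0.7218)
  (0,1): δ = 128.10°  ·
  (0,2): δ = 36.21°  ✓
  (0,3): δ = 28.58°  ✓
  (0,4): δ = 103.93°  ·
  (1,2): δ = 88.11°  ·
  (1,3): δ = 23.32°  ✓
  (1,4): δ = 52.03°  ✓
  (2,3): δ = 115.21°  ·
  (2,4): δ = 39.86°  ✓
  (3,4): δ = 104.65°  ·
antipodal pairs: 5

count = 5; pairs: (0,2), (0,3), (1,3), (1,4), (2,4)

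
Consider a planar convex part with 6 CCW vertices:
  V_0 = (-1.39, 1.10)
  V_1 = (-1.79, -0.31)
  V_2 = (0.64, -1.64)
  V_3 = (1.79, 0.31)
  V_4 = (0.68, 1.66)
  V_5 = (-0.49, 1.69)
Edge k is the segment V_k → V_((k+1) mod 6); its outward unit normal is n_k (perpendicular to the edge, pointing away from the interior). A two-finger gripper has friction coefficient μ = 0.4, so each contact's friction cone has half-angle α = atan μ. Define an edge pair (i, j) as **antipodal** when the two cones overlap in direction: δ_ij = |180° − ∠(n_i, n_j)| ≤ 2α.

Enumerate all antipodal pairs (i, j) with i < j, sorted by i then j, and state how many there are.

α = atan 0.4 = 21.80°;  2α = 43.60°
n_0 = (-0.9620, +0.2729)
n_1 = (-0.4801, -0.8772)
n_2 = (+0.8614, -0.5080)
n_3 = (+0.7724, +0.6351)
n_4 = (+0.0256, +0.9997)
n_5 = (-0.5483, +0.8363)
  (0,1): δ = 102.85°  ·
  (0,2): δ = 14.69°  ✓
  (0,3): δ = 55.27°  ·
  (0,4): δ = 104.37°  ·
  (0,5): δ = 139.09°  ·
  (1,2): δ = 91.84°  ·
  (1,3): δ = 21.88°  ✓
  (1,4): δ = 27.22°  ✓
  (1,5): δ = 61.94°  ·
  (2,3): δ = 110.04°  ·
  (2,4): δ = 60.94°  ·
  (2,5): δ = 26.22°  ✓
  (3,4): δ = 130.90°  ·
  (3,5): δ = 96.18°  ·
  (4,5): δ = 145.28°  ·
antipodal pairs: 4

count = 4; pairs: (0,2), (1,3), (1,4), (2,5)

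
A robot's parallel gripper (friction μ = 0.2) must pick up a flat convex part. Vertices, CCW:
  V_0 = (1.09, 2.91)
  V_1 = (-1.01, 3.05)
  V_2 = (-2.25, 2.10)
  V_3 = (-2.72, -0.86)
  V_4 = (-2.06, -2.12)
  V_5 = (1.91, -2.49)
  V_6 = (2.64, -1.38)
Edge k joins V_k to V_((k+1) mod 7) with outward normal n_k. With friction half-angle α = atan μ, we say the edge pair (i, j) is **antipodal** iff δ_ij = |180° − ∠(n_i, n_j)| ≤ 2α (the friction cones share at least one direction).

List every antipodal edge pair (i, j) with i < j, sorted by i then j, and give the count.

count = 3; pairs: (0,4), (1,5), (3,6)

α = atan 0.2 = 11.31°;  2α = 22.62°
n_0 = (+0.0665, +0.9978)
n_1 = (-0.6082, +0.7938)
n_2 = (-0.9876, +0.1568)
n_3 = (-0.8858, -0.4640)
n_4 = (-0.0928, -0.9957)
n_5 = (+0.8355, -0.5495)
n_6 = (+0.9405, +0.3398)
  (0,1): δ = 138.73°  ·
  (0,2): δ = 95.21°  ·
  (0,3): δ = 58.54°  ·
  (0,4): δ = 1.51°  ✓
  (0,5): δ = 60.48°  ·
  (0,6): δ = 113.68°  ·
  (1,2): δ = 136.48°  ·
  (1,3): δ = 99.81°  ·
  (1,4): δ = 42.78°  ·
  (1,5): δ = 19.21°  ✓
  (1,6): δ = 72.41°  ·
  (2,3): δ = 143.33°  ·
  (2,4): δ = 86.30°  ·
  (2,5): δ = 24.31°  ·
  (2,6): δ = 28.89°  ·
  (3,4): δ = 122.97°  ·
  (3,5): δ = 60.98°  ·
  (3,6): δ = 7.78°  ✓
  (4,5): δ = 118.01°  ·
  (4,6): δ = 64.81°  ·
  (5,6): δ = 126.80°  ·
antipodal pairs: 3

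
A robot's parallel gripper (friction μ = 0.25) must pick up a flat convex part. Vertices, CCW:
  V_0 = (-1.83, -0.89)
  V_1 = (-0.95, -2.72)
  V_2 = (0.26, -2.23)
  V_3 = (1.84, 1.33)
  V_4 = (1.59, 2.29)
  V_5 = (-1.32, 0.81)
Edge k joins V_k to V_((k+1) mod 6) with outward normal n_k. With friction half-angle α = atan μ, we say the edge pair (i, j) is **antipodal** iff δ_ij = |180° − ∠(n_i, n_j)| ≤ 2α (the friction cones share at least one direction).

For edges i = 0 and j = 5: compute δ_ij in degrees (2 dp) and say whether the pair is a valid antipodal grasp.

α = atan 0.25 = 14.04°;  2α = 28.07°
edge 0: e_0 = (+0.88, -1.83);  n_0 = (-0.9012, -0.4334)
edge 5: e_5 = (-0.51, -1.70);  n_5 = (-0.9578, +0.2873)
∠(n_0, n_5) = 42.38°
δ = |180° − 42.38°| = 137.62°
137.62° > 2α = 28.07°  →  invalid

δ = 137.62°, invalid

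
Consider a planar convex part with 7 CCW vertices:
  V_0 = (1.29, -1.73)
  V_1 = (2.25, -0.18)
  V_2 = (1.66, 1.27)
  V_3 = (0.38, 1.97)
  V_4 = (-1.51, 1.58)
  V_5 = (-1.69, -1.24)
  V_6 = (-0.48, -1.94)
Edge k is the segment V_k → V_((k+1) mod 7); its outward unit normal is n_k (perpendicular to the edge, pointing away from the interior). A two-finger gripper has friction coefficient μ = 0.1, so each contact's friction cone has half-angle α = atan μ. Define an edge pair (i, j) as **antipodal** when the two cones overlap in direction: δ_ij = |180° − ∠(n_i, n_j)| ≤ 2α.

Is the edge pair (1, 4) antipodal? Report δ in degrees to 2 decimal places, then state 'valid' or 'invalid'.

α = atan 0.1 = 5.71°;  2α = 11.42°
edge 1: e_1 = (-0.59, +1.45);  n_1 = (+0.9263, +0.3769)
edge 4: e_4 = (-0.18, -2.82);  n_4 = (-0.9980, +0.0637)
∠(n_1, n_4) = 154.21°
δ = |180° − 154.21°| = 25.79°
25.79° > 2α = 11.42°  →  invalid

δ = 25.79°, invalid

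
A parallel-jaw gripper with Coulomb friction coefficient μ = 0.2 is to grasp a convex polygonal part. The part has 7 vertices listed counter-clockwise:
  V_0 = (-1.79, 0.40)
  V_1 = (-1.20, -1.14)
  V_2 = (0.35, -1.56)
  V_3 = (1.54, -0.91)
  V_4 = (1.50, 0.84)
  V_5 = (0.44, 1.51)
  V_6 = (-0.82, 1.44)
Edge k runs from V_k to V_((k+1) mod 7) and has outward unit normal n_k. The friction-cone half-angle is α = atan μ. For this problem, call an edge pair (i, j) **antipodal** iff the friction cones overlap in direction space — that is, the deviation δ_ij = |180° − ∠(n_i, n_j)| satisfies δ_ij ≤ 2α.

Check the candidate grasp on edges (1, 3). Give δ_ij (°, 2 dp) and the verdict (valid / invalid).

α = atan 0.2 = 11.31°;  2α = 22.62°
edge 1: e_1 = (+1.55, -0.42);  n_1 = (-0.2615, -0.9652)
edge 3: e_3 = (-0.04, +1.75);  n_3 = (+0.9997, +0.0229)
∠(n_1, n_3) = 106.47°
δ = |180° − 106.47°| = 73.53°
73.53° > 2α = 22.62°  →  invalid

δ = 73.53°, invalid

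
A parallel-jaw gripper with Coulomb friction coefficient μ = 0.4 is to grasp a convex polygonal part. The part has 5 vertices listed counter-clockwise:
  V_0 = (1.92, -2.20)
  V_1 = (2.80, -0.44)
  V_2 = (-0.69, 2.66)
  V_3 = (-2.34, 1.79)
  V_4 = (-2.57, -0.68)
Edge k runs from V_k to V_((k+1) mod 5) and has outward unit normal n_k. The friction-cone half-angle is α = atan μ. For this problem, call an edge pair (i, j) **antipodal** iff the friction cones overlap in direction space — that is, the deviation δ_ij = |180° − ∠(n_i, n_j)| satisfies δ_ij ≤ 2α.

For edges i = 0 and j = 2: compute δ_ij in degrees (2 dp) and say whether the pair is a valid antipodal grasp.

α = atan 0.4 = 21.80°;  2α = 43.60°
edge 0: e_0 = (+0.88, +1.76);  n_0 = (+0.8944, -0.4472)
edge 2: e_2 = (-1.65, -0.87);  n_2 = (-0.4664, +0.8846)
∠(n_0, n_2) = 144.37°
δ = |180° − 144.37°| = 35.63°
35.63° ≤ 2α = 43.60°  →  valid

δ = 35.63°, valid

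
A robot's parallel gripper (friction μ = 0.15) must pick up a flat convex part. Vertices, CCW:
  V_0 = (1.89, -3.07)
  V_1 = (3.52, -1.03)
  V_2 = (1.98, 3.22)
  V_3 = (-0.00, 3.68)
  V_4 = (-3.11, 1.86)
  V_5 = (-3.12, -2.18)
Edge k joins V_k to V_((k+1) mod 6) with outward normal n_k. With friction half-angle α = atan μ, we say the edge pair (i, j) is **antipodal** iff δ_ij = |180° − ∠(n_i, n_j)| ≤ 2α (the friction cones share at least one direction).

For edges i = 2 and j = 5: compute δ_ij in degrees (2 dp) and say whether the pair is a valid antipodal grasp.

δ = 3.01°, valid

α = atan 0.15 = 8.53°;  2α = 17.06°
edge 2: e_2 = (-1.98, +0.46);  n_2 = (+0.2263, +0.9741)
edge 5: e_5 = (+5.01, -0.89);  n_5 = (-0.1749, -0.9846)
∠(n_2, n_5) = 176.99°
δ = |180° − 176.99°| = 3.01°
3.01° ≤ 2α = 17.06°  →  valid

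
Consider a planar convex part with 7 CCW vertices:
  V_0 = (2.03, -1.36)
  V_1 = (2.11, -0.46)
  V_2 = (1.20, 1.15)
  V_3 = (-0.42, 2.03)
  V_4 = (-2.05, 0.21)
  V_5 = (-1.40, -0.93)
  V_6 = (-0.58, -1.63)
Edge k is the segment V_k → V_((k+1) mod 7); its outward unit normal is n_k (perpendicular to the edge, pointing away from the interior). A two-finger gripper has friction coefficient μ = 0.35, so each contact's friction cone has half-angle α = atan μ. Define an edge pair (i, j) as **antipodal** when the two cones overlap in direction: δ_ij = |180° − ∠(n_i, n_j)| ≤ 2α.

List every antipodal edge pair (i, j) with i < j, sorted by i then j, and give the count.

α = atan 0.35 = 19.29°;  2α = 38.58°
n_0 = (+0.9961, -0.0885)
n_1 = (+0.8706, +0.4921)
n_2 = (+0.4773, +0.8787)
n_3 = (-0.7449, +0.6672)
n_4 = (-0.8687, -0.4953)
n_5 = (-0.6493, -0.7606)
n_6 = (+0.1029, -0.9947)
  (0,1): δ = 145.44°  ·
  (0,2): δ = 113.43°  ·
  (0,3): δ = 36.77°  ✓
  (0,4): δ = 34.77°  ✓
  (0,5): δ = 54.59°  ·
  (0,6): δ = 100.99°  ·
  (1,2): δ = 147.99°  ·
  (1,3): δ = 71.32°  ·
  (1,4): δ = 0.21°  ✓
  (1,5): δ = 20.04°  ✓
  (1,6): δ = 66.43°  ·
  (2,3): δ = 103.34°  ·
  (2,4): δ = 31.80°  ✓
  (2,5): δ = 11.97°  ✓
  (2,6): δ = 34.42°  ✓
  (3,4): δ = 108.46°  ·
  (3,5): δ = 88.64°  ·
  (3,6): δ = 42.25°  ·
  (4,5): δ = 160.18°  ·
  (4,6): δ = 113.78°  ·
  (5,6): δ = 133.61°  ·
antipodal pairs: 7

count = 7; pairs: (0,3), (0,4), (1,4), (1,5), (2,4), (2,5), (2,6)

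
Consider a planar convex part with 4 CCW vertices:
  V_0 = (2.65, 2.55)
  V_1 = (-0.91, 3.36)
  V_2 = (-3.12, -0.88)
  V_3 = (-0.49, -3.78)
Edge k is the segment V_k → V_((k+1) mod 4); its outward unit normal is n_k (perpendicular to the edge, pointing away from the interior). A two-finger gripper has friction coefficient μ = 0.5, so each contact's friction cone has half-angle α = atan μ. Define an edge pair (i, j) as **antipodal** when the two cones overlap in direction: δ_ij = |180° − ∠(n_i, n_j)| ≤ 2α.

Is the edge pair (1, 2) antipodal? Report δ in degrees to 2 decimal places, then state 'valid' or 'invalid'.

α = atan 0.5 = 26.57°;  2α = 53.13°
edge 1: e_1 = (-2.21, -4.24);  n_1 = (-0.8868, +0.4622)
edge 2: e_2 = (+2.63, -2.90);  n_2 = (-0.7407, -0.6718)
∠(n_1, n_2) = 69.73°
δ = |180° − 69.73°| = 110.27°
110.27° > 2α = 53.13°  →  invalid

δ = 110.27°, invalid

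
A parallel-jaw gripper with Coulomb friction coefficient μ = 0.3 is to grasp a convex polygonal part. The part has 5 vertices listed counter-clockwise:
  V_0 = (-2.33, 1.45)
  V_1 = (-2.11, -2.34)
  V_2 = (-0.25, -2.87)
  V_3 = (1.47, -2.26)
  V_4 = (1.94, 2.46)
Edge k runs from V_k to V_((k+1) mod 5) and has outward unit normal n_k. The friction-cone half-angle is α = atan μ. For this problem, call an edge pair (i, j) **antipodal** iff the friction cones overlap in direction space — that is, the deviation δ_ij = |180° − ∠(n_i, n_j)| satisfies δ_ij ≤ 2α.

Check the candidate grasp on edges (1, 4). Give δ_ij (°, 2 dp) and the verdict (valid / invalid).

α = atan 0.3 = 16.70°;  2α = 33.40°
edge 1: e_1 = (+1.86, -0.53);  n_1 = (-0.2740, -0.9617)
edge 4: e_4 = (-4.27, -1.01);  n_4 = (-0.2302, +0.9731)
∠(n_1, n_4) = 150.79°
δ = |180° − 150.79°| = 29.21°
29.21° ≤ 2α = 33.40°  →  valid

δ = 29.21°, valid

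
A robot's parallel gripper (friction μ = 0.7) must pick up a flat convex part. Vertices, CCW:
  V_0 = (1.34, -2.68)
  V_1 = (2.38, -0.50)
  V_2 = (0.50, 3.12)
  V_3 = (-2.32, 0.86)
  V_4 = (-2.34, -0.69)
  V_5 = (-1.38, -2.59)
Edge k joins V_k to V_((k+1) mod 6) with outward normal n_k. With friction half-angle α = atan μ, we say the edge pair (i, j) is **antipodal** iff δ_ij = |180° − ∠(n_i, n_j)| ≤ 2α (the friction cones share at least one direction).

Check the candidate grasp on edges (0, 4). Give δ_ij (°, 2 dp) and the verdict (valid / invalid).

δ = 52.31°, valid

α = atan 0.7 = 34.99°;  2α = 69.98°
edge 0: e_0 = (+1.04, +2.18);  n_0 = (+0.9026, -0.4306)
edge 4: e_4 = (+0.96, -1.90);  n_4 = (-0.8925, -0.4510)
∠(n_0, n_4) = 127.69°
δ = |180° − 127.69°| = 52.31°
52.31° ≤ 2α = 69.98°  →  valid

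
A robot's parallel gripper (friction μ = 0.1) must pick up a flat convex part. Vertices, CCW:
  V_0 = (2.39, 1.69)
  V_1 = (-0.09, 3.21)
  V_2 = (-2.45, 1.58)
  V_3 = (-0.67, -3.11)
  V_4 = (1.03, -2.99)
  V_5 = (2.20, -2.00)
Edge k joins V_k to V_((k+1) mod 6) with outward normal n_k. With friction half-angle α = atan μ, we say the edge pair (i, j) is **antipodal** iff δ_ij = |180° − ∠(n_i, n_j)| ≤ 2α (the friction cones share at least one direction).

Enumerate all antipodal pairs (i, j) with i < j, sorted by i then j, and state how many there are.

count = 1; pairs: (1,4)

α = atan 0.1 = 5.71°;  2α = 11.42°
n_0 = (+0.5226, +0.8526)
n_1 = (-0.5683, +0.8228)
n_2 = (-0.9349, -0.3548)
n_3 = (+0.0704, -0.9975)
n_4 = (+0.6459, -0.7634)
n_5 = (+0.9987, -0.0514)
  (0,1): δ = 113.86°  ·
  (0,2): δ = 37.71°  ·
  (0,3): δ = 35.54°  ·
  (0,4): δ = 71.74°  ·
  (0,5): δ = 118.56°  ·
  (1,2): δ = 103.85°  ·
  (1,3): δ = 30.59°  ·
  (1,4): δ = 5.60°  ✓
  (1,5): δ = 52.42°  ·
  (2,3): δ = 106.75°  ·
  (2,4): δ = 70.55°  ·
  (2,5): δ = 23.73°  ·
  (3,4): δ = 143.80°  ·
  (3,5): δ = 96.99°  ·
  (4,5): δ = 133.18°  ·
antipodal pairs: 1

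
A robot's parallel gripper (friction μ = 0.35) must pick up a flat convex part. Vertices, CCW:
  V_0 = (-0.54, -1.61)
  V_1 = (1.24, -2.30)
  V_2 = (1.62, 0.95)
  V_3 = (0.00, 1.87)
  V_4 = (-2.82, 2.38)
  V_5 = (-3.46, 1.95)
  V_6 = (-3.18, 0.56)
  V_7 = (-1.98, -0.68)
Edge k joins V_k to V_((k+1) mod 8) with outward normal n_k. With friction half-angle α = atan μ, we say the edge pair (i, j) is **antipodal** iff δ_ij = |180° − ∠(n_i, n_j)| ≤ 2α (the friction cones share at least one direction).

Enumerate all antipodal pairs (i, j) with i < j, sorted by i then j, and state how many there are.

α = atan 0.35 = 19.29°;  2α = 38.58°
n_0 = (-0.3614, -0.9324)
n_1 = (+0.9932, -0.1161)
n_2 = (+0.4938, +0.8696)
n_3 = (+0.1780, +0.9840)
n_4 = (-0.5577, +0.8300)
n_5 = (-0.9803, -0.1975)
n_6 = (-0.7186, -0.6954)
n_7 = (-0.5425, -0.8400)
  (0,1): δ = 75.48°  ·
  (0,2): δ = 8.40°  ✓
  (0,3): δ = 10.94°  ✓
  (0,4): δ = 55.08°  ·
  (0,5): δ = 122.58°  ·
  (0,6): δ = 155.25°  ·
  (0,7): δ = 168.33°  ·
  (1,2): δ = 112.92°  ·
  (1,3): δ = 93.58°  ·
  (1,4): δ = 49.43°  ·
  (1,5): δ = 18.06°  ✓
  (1,6): δ = 50.73°  ·
  (1,7): δ = 63.81°  ·
  (2,3): δ = 160.66°  ·
  (2,4): δ = 116.51°  ·
  (2,5): δ = 49.02°  ·
  (2,6): δ = 16.35°  ✓
  (2,7): δ = 3.26°  ✓
  (3,4): δ = 135.85°  ·
  (3,5): δ = 68.36°  ·
  (3,6): δ = 35.69°  ✓
  (3,7): δ = 22.60°  ✓
  (4,5): δ = 112.51°  ·
  (4,6): δ = 79.84°  ·
  (4,7): δ = 66.75°  ·
  (5,6): δ = 147.33°  ·
  (5,7): δ = 134.24°  ·
  (6,7): δ = 166.92°  ·
antipodal pairs: 7

count = 7; pairs: (0,2), (0,3), (1,5), (2,6), (2,7), (3,6), (3,7)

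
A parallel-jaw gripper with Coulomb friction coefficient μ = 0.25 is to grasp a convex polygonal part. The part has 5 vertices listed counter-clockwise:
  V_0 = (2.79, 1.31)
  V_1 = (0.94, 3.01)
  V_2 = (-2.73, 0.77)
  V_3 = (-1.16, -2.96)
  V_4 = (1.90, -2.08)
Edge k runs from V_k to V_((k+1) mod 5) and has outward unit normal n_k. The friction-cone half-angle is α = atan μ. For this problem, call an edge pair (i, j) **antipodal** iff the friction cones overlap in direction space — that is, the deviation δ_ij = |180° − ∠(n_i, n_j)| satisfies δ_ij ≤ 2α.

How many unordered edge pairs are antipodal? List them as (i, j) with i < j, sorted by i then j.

count = 2; pairs: (0,2), (1,3)

α = atan 0.25 = 14.04°;  2α = 28.07°
n_0 = (+0.6766, +0.7363)
n_1 = (-0.5210, +0.8536)
n_2 = (-0.9217, -0.3879)
n_3 = (+0.2764, -0.9610)
n_4 = (+0.9672, -0.2539)
  (0,1): δ = 106.02°  ·
  (0,2): δ = 24.59°  ✓
  (0,3): δ = 58.62°  ·
  (0,4): δ = 117.87°  ·
  (1,2): δ = 98.57°  ·
  (1,3): δ = 15.35°  ✓
  (1,4): δ = 43.89°  ·
  (2,3): δ = 96.78°  ·
  (2,4): δ = 37.54°  ·
  (3,4): δ = 120.75°  ·
antipodal pairs: 2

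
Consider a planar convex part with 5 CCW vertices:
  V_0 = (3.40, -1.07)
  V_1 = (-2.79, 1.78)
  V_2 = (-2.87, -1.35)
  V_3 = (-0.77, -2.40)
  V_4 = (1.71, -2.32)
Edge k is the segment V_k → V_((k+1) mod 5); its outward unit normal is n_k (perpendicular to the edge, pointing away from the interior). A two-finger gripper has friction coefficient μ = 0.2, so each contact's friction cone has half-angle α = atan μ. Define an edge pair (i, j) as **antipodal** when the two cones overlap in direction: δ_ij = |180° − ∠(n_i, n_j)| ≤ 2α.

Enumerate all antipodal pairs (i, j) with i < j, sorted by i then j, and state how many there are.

α = atan 0.2 = 11.31°;  2α = 22.62°
n_0 = (+0.4182, +0.9083)
n_1 = (-0.9997, +0.0256)
n_2 = (-0.4472, -0.8944)
n_3 = (+0.0322, -0.9995)
n_4 = (+0.5947, -0.8040)
  (0,1): δ = 66.74°  ·
  (0,2): δ = 1.84°  ✓
  (0,3): δ = 26.57°  ·
  (0,4): δ = 61.21°  ·
  (1,2): δ = 115.10°  ·
  (1,3): δ = 86.69°  ·
  (1,4): δ = 52.05°  ·
  (2,3): δ = 151.59°  ·
  (2,4): δ = 116.95°  ·
  (3,4): δ = 145.36°  ·
antipodal pairs: 1

count = 1; pairs: (0,2)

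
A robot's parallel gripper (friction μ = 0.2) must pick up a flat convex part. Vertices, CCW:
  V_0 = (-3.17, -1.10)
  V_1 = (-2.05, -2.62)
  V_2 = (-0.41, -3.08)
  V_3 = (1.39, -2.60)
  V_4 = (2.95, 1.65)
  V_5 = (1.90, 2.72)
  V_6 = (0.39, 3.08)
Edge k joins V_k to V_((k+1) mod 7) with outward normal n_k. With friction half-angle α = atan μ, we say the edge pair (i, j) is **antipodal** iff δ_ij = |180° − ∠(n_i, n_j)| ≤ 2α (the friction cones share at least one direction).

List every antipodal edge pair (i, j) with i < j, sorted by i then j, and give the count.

count = 3; pairs: (0,4), (1,5), (3,6)

α = atan 0.2 = 11.31°;  2α = 22.62°
n_0 = (-0.8051, -0.5932)
n_1 = (-0.2701, -0.9628)
n_2 = (+0.2577, -0.9662)
n_3 = (+0.9388, -0.3446)
n_4 = (+0.7137, +0.7004)
n_5 = (+0.2319, +0.9727)
n_6 = (-0.7613, +0.6484)
  (0,1): δ = 142.05°  ·
  (0,2): δ = 111.45°  ·
  (0,3): δ = 56.54°  ·
  (0,4): δ = 8.08°  ✓
  (0,5): δ = 40.21°  ·
  (0,6): δ = 103.20°  ·
  (1,2): δ = 149.40°  ·
  (1,3): δ = 94.49°  ·
  (1,4): δ = 29.87°  ·
  (1,5): δ = 2.26°  ✓
  (1,6): δ = 65.25°  ·
  (2,3): δ = 125.09°  ·
  (2,4): δ = 60.47°  ·
  (2,5): δ = 28.34°  ·
  (2,6): δ = 34.65°  ·
  (3,4): δ = 115.38°  ·
  (3,5): δ = 83.25°  ·
  (3,6): δ = 20.26°  ✓
  (4,5): δ = 147.87°  ·
  (4,6): δ = 84.88°  ·
  (5,6): δ = 117.01°  ·
antipodal pairs: 3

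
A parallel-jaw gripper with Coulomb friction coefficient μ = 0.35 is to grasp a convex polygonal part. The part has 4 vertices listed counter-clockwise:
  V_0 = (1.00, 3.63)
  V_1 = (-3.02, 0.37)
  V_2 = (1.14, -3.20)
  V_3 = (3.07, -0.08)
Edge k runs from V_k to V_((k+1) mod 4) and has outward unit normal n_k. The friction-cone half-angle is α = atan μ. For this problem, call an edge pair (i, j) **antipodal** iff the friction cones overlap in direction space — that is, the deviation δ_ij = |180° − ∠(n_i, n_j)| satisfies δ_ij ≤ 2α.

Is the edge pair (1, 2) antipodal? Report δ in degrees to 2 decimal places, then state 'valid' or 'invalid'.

δ = 81.11°, invalid

α = atan 0.35 = 19.29°;  2α = 38.58°
edge 1: e_1 = (+4.16, -3.57);  n_1 = (-0.6512, -0.7589)
edge 2: e_2 = (+1.93, +3.12);  n_2 = (+0.8504, -0.5261)
∠(n_1, n_2) = 98.89°
δ = |180° − 98.89°| = 81.11°
81.11° > 2α = 38.58°  →  invalid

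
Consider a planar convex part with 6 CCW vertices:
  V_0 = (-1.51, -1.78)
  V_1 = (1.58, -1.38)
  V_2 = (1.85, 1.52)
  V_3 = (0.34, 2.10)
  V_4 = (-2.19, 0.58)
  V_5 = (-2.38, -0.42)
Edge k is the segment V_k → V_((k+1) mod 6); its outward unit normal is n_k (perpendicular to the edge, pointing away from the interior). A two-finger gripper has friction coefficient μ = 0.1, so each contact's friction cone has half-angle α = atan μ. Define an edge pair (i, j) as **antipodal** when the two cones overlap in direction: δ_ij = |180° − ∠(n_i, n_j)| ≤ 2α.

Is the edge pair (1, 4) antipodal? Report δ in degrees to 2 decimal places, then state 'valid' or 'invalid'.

α = atan 0.1 = 5.71°;  2α = 11.42°
edge 1: e_1 = (+0.27, +2.90);  n_1 = (+0.9957, -0.0927)
edge 4: e_4 = (-0.19, -1.00);  n_4 = (-0.9824, +0.1867)
∠(n_1, n_4) = 174.56°
δ = |180° − 174.56°| = 5.44°
5.44° ≤ 2α = 11.42°  →  valid

δ = 5.44°, valid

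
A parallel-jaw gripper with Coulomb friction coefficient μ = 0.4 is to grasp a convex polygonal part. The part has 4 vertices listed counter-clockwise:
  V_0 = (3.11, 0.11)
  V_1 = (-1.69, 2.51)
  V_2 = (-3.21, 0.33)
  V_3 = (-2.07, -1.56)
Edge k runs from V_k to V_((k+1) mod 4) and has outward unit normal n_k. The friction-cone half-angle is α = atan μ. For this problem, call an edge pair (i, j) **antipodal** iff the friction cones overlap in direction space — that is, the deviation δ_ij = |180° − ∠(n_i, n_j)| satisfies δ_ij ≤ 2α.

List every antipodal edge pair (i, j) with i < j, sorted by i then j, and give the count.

α = atan 0.4 = 21.80°;  2α = 43.60°
n_0 = (+0.4472, +0.8944)
n_1 = (-0.8203, +0.5719)
n_2 = (-0.8563, -0.5165)
n_3 = (+0.3068, -0.9518)
  (0,1): δ = 98.32°  ·
  (0,2): δ = 32.34°  ✓
  (0,3): δ = 44.43°  ·
  (1,2): δ = 114.02°  ·
  (1,3): δ = 37.24°  ✓
  (2,3): δ = 103.23°  ·
antipodal pairs: 2

count = 2; pairs: (0,2), (1,3)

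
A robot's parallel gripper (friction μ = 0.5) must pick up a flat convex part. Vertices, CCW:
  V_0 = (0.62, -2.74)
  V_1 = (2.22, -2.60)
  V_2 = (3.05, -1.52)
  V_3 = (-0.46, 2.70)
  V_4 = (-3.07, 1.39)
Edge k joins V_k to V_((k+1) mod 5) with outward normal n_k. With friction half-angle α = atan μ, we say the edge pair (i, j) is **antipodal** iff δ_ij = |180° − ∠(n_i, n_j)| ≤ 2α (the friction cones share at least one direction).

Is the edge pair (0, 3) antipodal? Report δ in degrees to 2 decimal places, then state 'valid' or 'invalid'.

α = atan 0.5 = 26.57°;  2α = 53.13°
edge 0: e_0 = (+1.60, +0.14);  n_0 = (+0.0872, -0.9962)
edge 3: e_3 = (-2.61, -1.31);  n_3 = (-0.4486, +0.8937)
∠(n_0, n_3) = 158.35°
δ = |180° − 158.35°| = 21.65°
21.65° ≤ 2α = 53.13°  →  valid

δ = 21.65°, valid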